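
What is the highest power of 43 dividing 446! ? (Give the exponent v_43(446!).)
v_43(446!) = 10

Legendre's formula: v_p(n!) = Σ_{k ≥ 1} ⌊n / p^k⌋. For p = 43, n = 446, the terms are:
  ⌊446/43^1⌋ = ⌊446/43⌋ = 10
(the next term ⌊446/43^2⌋ = 0, terminating the sum). Summing: v_43(446!) = 10 = 10.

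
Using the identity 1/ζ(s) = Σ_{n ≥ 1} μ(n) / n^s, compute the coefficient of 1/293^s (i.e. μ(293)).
μ(293) = -1

Factor n = 293 = 293. μ(n) = 0 if any exponent ≥ 2 (not squarefree); otherwise μ(n) = (−1)^{ω(n)} where ω(n) is the number of distinct prime factors. Applying: μ(293) = -1.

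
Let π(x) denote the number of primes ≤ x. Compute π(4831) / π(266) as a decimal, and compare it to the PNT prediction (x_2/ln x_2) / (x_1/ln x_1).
π(4831)/π(266) = 650/56 ≈ 11.6071;  PNT prediction ≈ 11.9542.

π(266) = 56 and π(4831) = 650, so π(4831)/π(266) ≈ 11.6071. The PNT-predicted ratio is (4831/ln(4831)) / (266/ln(266)) ≈ 11.9542. The two agree to within a few percent, as expected.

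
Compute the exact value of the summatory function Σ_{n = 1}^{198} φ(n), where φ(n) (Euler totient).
Σ_{n ≤ 198} φ(n) = 11954

Compute φ(n) for each 1 ≤ n ≤ 198: φ(1) = 1, φ(2) = 1, φ(3) = 2, φ(4) = 2, φ(5) = 4, φ(6) = 2, φ(7) = 6, φ(8) = 4, φ(9) = 6, φ(10) = 4, φ(11) = 10, φ(12) = 4, φ(13) = 12, φ(14) = 6, φ(15) = 8, φ(16) = 8, φ(17) = 16, φ(18) = 6, φ(19) = 18, φ(20) = 8, φ(21) = 12, φ(22) = 10, φ(23) = 22, φ(24) = 8, φ(25) = 20, φ(26) = 12, φ(27) = 18, φ(28) = 12, φ(29) = 28, φ(30) = 8, φ(31) = 30, φ(32) = 16, φ(33) = 20, φ(34) = 16, φ(35) = 24, φ(36) = 12, φ(37) = 36, φ(38) = 18, φ(39) = 24, φ(40) = 16, φ(41) = 40, φ(42) = 12, φ(43) = 42, φ(44) = 20, φ(45) = 24, φ(46) = 22, φ(47) = 46, φ(48) = 16, φ(49) = 42, φ(50) = 20, φ(51) = 32, φ(52) = 24, φ(53) = 52, φ(54) = 18, φ(55) = 40, φ(56) = 24, φ(57) = 36, φ(58) = 28, φ(59) = 58, φ(60) = 16, φ(61) = 60, φ(62) = 30, φ(63) = 36, φ(64) = 32, φ(65) = 48, φ(66) = 20, φ(67) = 66, φ(68) = 32, φ(69) = 44, φ(70) = 24, φ(71) = 70, φ(72) = 24, φ(73) = 72, φ(74) = 36, φ(75) = 40, φ(76) = 36, φ(77) = 60, φ(78) = 24, φ(79) = 78, φ(80) = 32, φ(81) = 54, φ(82) = 40, φ(83) = 82, φ(84) = 24, φ(85) = 64, φ(86) = 42, φ(87) = 56, φ(88) = 40, φ(89) = 88, φ(90) = 24, φ(91) = 72, φ(92) = 44, φ(93) = 60, φ(94) = 46, φ(95) = 72, φ(96) = 32, φ(97) = 96, φ(98) = 42, φ(99) = 60, φ(100) = 40, φ(101) = 100, φ(102) = 32, φ(103) = 102, φ(104) = 48, φ(105) = 48, φ(106) = 52, φ(107) = 106, φ(108) = 36, φ(109) = 108, φ(110) = 40, φ(111) = 72, φ(112) = 48, φ(113) = 112, φ(114) = 36, φ(115) = 88, φ(116) = 56, φ(117) = 72, φ(118) = 58, φ(119) = 96, φ(120) = 32, φ(121) = 110, φ(122) = 60, φ(123) = 80, φ(124) = 60, φ(125) = 100, φ(126) = 36, φ(127) = 126, φ(128) = 64, φ(129) = 84, φ(130) = 48, φ(131) = 130, φ(132) = 40, φ(133) = 108, φ(134) = 66, φ(135) = 72, φ(136) = 64, φ(137) = 136, φ(138) = 44, φ(139) = 138, φ(140) = 48, φ(141) = 92, φ(142) = 70, φ(143) = 120, φ(144) = 48, φ(145) = 112, φ(146) = 72, φ(147) = 84, φ(148) = 72, φ(149) = 148, φ(150) = 40, φ(151) = 150, φ(152) = 72, φ(153) = 96, φ(154) = 60, φ(155) = 120, φ(156) = 48, φ(157) = 156, φ(158) = 78, φ(159) = 104, φ(160) = 64, φ(161) = 132, φ(162) = 54, φ(163) = 162, φ(164) = 80, φ(165) = 80, φ(166) = 82, φ(167) = 166, φ(168) = 48, φ(169) = 156, φ(170) = 64, φ(171) = 108, φ(172) = 84, φ(173) = 172, φ(174) = 56, φ(175) = 120, φ(176) = 80, φ(177) = 116, φ(178) = 88, φ(179) = 178, φ(180) = 48, φ(181) = 180, φ(182) = 72, φ(183) = 120, φ(184) = 88, φ(185) = 144, φ(186) = 60, φ(187) = 160, φ(188) = 92, φ(189) = 108, φ(190) = 72, φ(191) = 190, φ(192) = 64, φ(193) = 192, φ(194) = 96, φ(195) = 96, φ(196) = 84, φ(197) = 196, φ(198) = 60. Summing all 198 values: 11954. (Average order: Σ_{n ≤ x} φ(n) ~ (3/π²) x². For x = 198, (3/π²)·198² ≈ 11916.59.)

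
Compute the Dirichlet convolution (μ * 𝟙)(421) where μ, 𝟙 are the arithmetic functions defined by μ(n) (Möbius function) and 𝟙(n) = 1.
(μ * 𝟙)(421) = 0

Divisors of 421: [1, 421]. For each d | 421:
  d = 1: μ(1) · 𝟙(421/1) = 1 · 1 = 1
  d = 421: μ(421) · 𝟙(421/421) = -1 · 1 = -1
Summing: (μ * 𝟙)(421) = 1 + -1 = 0.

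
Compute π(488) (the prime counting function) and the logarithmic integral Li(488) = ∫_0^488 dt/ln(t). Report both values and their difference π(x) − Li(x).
π(488) = 93;  Li(488) ≈ 99.86;  π(x) − Li(x) ≈ -6.86.

Direct count of primes ≤ 488 gives π(488) = 93. Numerical evaluation of the logarithmic integral gives Li(488) ≈ 99.86. The difference π(x) − Li(x) ≈ -6.86 is typically negative for small/moderate x (Li(x) overestimates), though Littlewood's theorem shows this sign changes infinitely often.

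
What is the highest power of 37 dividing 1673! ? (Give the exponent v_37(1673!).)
v_37(1673!) = 46

Legendre's formula: v_p(n!) = Σ_{k ≥ 1} ⌊n / p^k⌋. For p = 37, n = 1673, the terms are:
  ⌊1673/37^1⌋ = ⌊1673/37⌋ = 45
  ⌊1673/37^2⌋ = ⌊1673/1369⌋ = 1
(the next term ⌊1673/37^3⌋ = 0, terminating the sum). Summing: v_37(1673!) = 45 + 1 = 46.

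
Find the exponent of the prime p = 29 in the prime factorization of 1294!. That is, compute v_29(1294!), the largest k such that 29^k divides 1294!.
v_29(1294!) = 45

Legendre's formula: v_p(n!) = Σ_{k ≥ 1} ⌊n / p^k⌋. For p = 29, n = 1294, the terms are:
  ⌊1294/29^1⌋ = ⌊1294/29⌋ = 44
  ⌊1294/29^2⌋ = ⌊1294/841⌋ = 1
(the next term ⌊1294/29^3⌋ = 0, terminating the sum). Summing: v_29(1294!) = 44 + 1 = 45.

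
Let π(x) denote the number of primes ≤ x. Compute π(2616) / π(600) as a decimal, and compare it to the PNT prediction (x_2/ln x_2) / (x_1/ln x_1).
π(2616)/π(600) = 379/109 ≈ 3.4771;  PNT prediction ≈ 3.5442.

π(600) = 109 and π(2616) = 379, so π(2616)/π(600) ≈ 3.4771. The PNT-predicted ratio is (2616/ln(2616)) / (600/ln(600)) ≈ 3.5442. The two agree to within a few percent, as expected.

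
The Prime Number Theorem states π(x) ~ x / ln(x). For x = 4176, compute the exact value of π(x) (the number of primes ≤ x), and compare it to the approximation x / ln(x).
π(4176) = 573;  x/ln(x) ≈ 500.89;  relative error ≈ 12.58%.

Directly count primes up to 4176: π(4176) = 573. The PNT approximation gives 4176/ln(4176) ≈ 4176/8.33711 ≈ 500.89. Relative error (π(x) − x/ln(x)) / π(x) ≈ 12.58%; the approximation is known to undercount slightly (Li(x) is a better estimate).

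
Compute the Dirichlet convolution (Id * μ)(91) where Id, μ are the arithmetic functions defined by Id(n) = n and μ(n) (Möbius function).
(Id * μ)(91) = 72

Divisors of 91: [1, 7, 13, 91]. For each d | 91:
  d = 1: Id(1) · μ(91/1) = 1 · 1 = 1
  d = 7: Id(7) · μ(91/7) = 7 · -1 = -7
  d = 13: Id(13) · μ(91/13) = 13 · -1 = -13
  d = 91: Id(91) · μ(91/91) = 91 · 1 = 91
Summing: (Id * μ)(91) = 1 + -7 + -13 + 91 = 72.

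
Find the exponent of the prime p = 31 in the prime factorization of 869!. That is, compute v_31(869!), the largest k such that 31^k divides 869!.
v_31(869!) = 28

Legendre's formula: v_p(n!) = Σ_{k ≥ 1} ⌊n / p^k⌋. For p = 31, n = 869, the terms are:
  ⌊869/31^1⌋ = ⌊869/31⌋ = 28
(the next term ⌊869/31^2⌋ = 0, terminating the sum). Summing: v_31(869!) = 28 = 28.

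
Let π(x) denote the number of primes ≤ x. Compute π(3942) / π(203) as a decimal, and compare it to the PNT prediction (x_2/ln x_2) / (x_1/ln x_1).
π(3942)/π(203) = 546/46 ≈ 11.8696;  PNT prediction ≈ 12.4617.

π(203) = 46 and π(3942) = 546, so π(3942)/π(203) ≈ 11.8696. The PNT-predicted ratio is (3942/ln(3942)) / (203/ln(203)) ≈ 12.4617. The two agree to within a few percent, as expected.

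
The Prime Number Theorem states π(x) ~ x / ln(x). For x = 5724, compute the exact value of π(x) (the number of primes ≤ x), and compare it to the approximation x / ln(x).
π(5724) = 753;  x/ln(x) ≈ 661.55;  relative error ≈ 12.14%.

Directly count primes up to 5724: π(5724) = 753. The PNT approximation gives 5724/ln(5724) ≈ 5724/8.65242 ≈ 661.55. Relative error (π(x) − x/ln(x)) / π(x) ≈ 12.14%; the approximation is known to undercount slightly (Li(x) is a better estimate).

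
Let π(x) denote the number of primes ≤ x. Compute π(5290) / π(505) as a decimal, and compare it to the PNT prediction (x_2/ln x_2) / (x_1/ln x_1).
π(5290)/π(505) = 701/96 ≈ 7.3021;  PNT prediction ≈ 7.6052.

π(505) = 96 and π(5290) = 701, so π(5290)/π(505) ≈ 7.3021. The PNT-predicted ratio is (5290/ln(5290)) / (505/ln(505)) ≈ 7.6052. The two agree to within a few percent, as expected.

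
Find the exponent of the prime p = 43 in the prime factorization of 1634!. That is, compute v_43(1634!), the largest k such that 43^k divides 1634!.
v_43(1634!) = 38

Legendre's formula: v_p(n!) = Σ_{k ≥ 1} ⌊n / p^k⌋. For p = 43, n = 1634, the terms are:
  ⌊1634/43^1⌋ = ⌊1634/43⌋ = 38
(the next term ⌊1634/43^2⌋ = 0, terminating the sum). Summing: v_43(1634!) = 38 = 38.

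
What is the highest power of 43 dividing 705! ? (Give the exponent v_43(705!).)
v_43(705!) = 16

Legendre's formula: v_p(n!) = Σ_{k ≥ 1} ⌊n / p^k⌋. For p = 43, n = 705, the terms are:
  ⌊705/43^1⌋ = ⌊705/43⌋ = 16
(the next term ⌊705/43^2⌋ = 0, terminating the sum). Summing: v_43(705!) = 16 = 16.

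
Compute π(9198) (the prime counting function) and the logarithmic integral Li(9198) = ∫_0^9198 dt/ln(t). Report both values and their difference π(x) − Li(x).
π(9198) = 1139;  Li(9198) ≈ 1158.67;  π(x) − Li(x) ≈ -19.67.

Direct count of primes ≤ 9198 gives π(9198) = 1139. Numerical evaluation of the logarithmic integral gives Li(9198) ≈ 1158.67. The difference π(x) − Li(x) ≈ -19.67 is typically negative for small/moderate x (Li(x) overestimates), though Littlewood's theorem shows this sign changes infinitely often.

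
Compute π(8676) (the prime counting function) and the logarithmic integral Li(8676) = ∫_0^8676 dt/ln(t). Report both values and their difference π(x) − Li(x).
π(8676) = 1079;  Li(8676) ≈ 1101.29;  π(x) − Li(x) ≈ -22.29.

Direct count of primes ≤ 8676 gives π(8676) = 1079. Numerical evaluation of the logarithmic integral gives Li(8676) ≈ 1101.29. The difference π(x) − Li(x) ≈ -22.29 is typically negative for small/moderate x (Li(x) overestimates), though Littlewood's theorem shows this sign changes infinitely often.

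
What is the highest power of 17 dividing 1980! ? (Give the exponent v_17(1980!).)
v_17(1980!) = 122

Legendre's formula: v_p(n!) = Σ_{k ≥ 1} ⌊n / p^k⌋. For p = 17, n = 1980, the terms are:
  ⌊1980/17^1⌋ = ⌊1980/17⌋ = 116
  ⌊1980/17^2⌋ = ⌊1980/289⌋ = 6
(the next term ⌊1980/17^3⌋ = 0, terminating the sum). Summing: v_17(1980!) = 116 + 6 = 122.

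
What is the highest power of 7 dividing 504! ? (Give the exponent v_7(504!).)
v_7(504!) = 83

Legendre's formula: v_p(n!) = Σ_{k ≥ 1} ⌊n / p^k⌋. For p = 7, n = 504, the terms are:
  ⌊504/7^1⌋ = ⌊504/7⌋ = 72
  ⌊504/7^2⌋ = ⌊504/49⌋ = 10
  ⌊504/7^3⌋ = ⌊504/343⌋ = 1
(the next term ⌊504/7^4⌋ = 0, terminating the sum). Summing: v_7(504!) = 72 + 10 + 1 = 83.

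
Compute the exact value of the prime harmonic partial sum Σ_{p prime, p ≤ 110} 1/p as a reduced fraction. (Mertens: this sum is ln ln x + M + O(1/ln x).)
Σ 1/p = 514977313070181206962860776592994315598662571/279734996817854936178276161872067809674997230

π(110) = 29, so the primes ≤ 110 are [2, 3, 5, 7, 11, 13, 17, 19, 23, 29, 31, 37, 41, 43, 47, 53, 59, 61, 67, 71, 73, 79, 83, 89, 97, 101, 103, 107, 109]. Summing 1/p over these primes: 514977313070181206962860776592994315598662571/279734996817854936178276161872067809674997230 ≈ 1.8409. Mertens estimate ln ln(110) + 0.2615 ≈ 1.8092.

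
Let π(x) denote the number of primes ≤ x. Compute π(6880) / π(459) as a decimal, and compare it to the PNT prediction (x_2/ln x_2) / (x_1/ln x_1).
π(6880)/π(459) = 885/88 ≈ 10.0568;  PNT prediction ≈ 10.3967.

π(459) = 88 and π(6880) = 885, so π(6880)/π(459) ≈ 10.0568. The PNT-predicted ratio is (6880/ln(6880)) / (459/ln(459)) ≈ 10.3967. The two agree to within a few percent, as expected.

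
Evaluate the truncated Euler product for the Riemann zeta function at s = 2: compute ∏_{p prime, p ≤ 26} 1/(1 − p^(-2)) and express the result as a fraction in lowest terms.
∏ = 718188003533/440301256704

The primes p ≤ 26 are [2, 3, 5, 7, 11, 13, 17, 19, 23]. For each prime, (1 − 1/p^2)^(-1) = p^2 / (p^2 − 1). The product is (1 − 1/2^2)^(-1), (1 − 1/3^2)^(-1), (1 − 1/5^2)^(-1), (1 − 1/7^2)^(-1), (1 − 1/11^2)^(-1), (1 − 1/13^2)^(-1), (1 − 1/17^2)^(-1), (1 − 1/19^2)^(-1), (1 − 1/23^2)^(-1) = ∏ p^2 / (p^2 − 1) = 718188003533/440301256704.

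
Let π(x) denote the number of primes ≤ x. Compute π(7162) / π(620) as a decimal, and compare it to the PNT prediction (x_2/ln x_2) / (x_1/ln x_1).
π(7162)/π(620) = 916/114 ≈ 8.0351;  PNT prediction ≈ 8.3674.

π(620) = 114 and π(7162) = 916, so π(7162)/π(620) ≈ 8.0351. The PNT-predicted ratio is (7162/ln(7162)) / (620/ln(620)) ≈ 8.3674. The two agree to within a few percent, as expected.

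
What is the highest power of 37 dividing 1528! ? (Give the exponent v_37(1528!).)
v_37(1528!) = 42

Legendre's formula: v_p(n!) = Σ_{k ≥ 1} ⌊n / p^k⌋. For p = 37, n = 1528, the terms are:
  ⌊1528/37^1⌋ = ⌊1528/37⌋ = 41
  ⌊1528/37^2⌋ = ⌊1528/1369⌋ = 1
(the next term ⌊1528/37^3⌋ = 0, terminating the sum). Summing: v_37(1528!) = 41 + 1 = 42.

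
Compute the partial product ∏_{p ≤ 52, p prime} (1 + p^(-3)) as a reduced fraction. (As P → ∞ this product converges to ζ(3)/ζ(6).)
∏ = 8015182591485824614015950466842624/6783810016842653083409665472454505

The primes p ≤ 52 are [2, 3, 5, 7, 11, 13, 17, 19, 23, 29, 31, 37, 41, 43, 47]. For each, (1 + 1/p^3) = (p^3 + 1)/p^3. Multiplying these fractions over p ∈ [2, 3, 5, 7, 11, 13, 17, 19, 23, 29, 31, 37, 41, 43, 47] gives 8015182591485824614015950466842624/6783810016842653083409665472454505. (In the limit P → ∞ this tends to ζ(3)/ζ(6).)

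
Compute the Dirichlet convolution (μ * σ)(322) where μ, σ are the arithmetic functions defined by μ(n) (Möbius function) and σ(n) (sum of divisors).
(μ * σ)(322) = 322

Divisors of 322: [1, 2, 7, 14, 23, 46, 161, 322]. For each d | 322:
  d = 1: μ(1) · σ(322/1) = 1 · 576 = 576
  d = 2: μ(2) · σ(322/2) = -1 · 192 = -192
  d = 7: μ(7) · σ(322/7) = -1 · 72 = -72
  d = 14: μ(14) · σ(322/14) = 1 · 24 = 24
  d = 23: μ(23) · σ(322/23) = -1 · 24 = -24
  d = 46: μ(46) · σ(322/46) = 1 · 8 = 8
  d = 161: μ(161) · σ(322/161) = 1 · 3 = 3
  d = 322: μ(322) · σ(322/322) = -1 · 1 = -1
Summing: (μ * σ)(322) = 576 + -192 + -72 + 24 + -24 + 8 + 3 + -1 = 322.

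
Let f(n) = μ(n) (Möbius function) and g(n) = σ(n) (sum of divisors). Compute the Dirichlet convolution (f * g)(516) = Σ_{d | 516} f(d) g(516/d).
(μ * σ)(516) = 516

Divisors of 516: [1, 2, 3, 4, 6, 12, 43, 86, 129, 172, 258, 516]. For each d | 516:
  d = 1: μ(1) · σ(516/1) = 1 · 1232 = 1232
  d = 2: μ(2) · σ(516/2) = -1 · 528 = -528
  d = 3: μ(3) · σ(516/3) = -1 · 308 = -308
  d = 4: μ(4) · σ(516/4) = 0 · 176 = 0
  d = 6: μ(6) · σ(516/6) = 1 · 132 = 132
  d = 12: μ(12) · σ(516/12) = 0 · 44 = 0
  d = 43: μ(43) · σ(516/43) = -1 · 28 = -28
  d = 86: μ(86) · σ(516/86) = 1 · 12 = 12
  d = 129: μ(129) · σ(516/129) = 1 · 7 = 7
  d = 172: μ(172) · σ(516/172) = 0 · 4 = 0
  d = 258: μ(258) · σ(516/258) = -1 · 3 = -3
  d = 516: μ(516) · σ(516/516) = 0 · 1 = 0
Summing: (μ * σ)(516) = 1232 + -528 + -308 + 0 + 132 + 0 + -28 + 12 + 7 + 0 + -3 + 0 = 516.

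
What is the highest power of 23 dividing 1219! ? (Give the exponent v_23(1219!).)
v_23(1219!) = 55

Legendre's formula: v_p(n!) = Σ_{k ≥ 1} ⌊n / p^k⌋. For p = 23, n = 1219, the terms are:
  ⌊1219/23^1⌋ = ⌊1219/23⌋ = 53
  ⌊1219/23^2⌋ = ⌊1219/529⌋ = 2
(the next term ⌊1219/23^3⌋ = 0, terminating the sum). Summing: v_23(1219!) = 53 + 2 = 55.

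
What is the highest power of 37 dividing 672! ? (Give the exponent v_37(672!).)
v_37(672!) = 18

Legendre's formula: v_p(n!) = Σ_{k ≥ 1} ⌊n / p^k⌋. For p = 37, n = 672, the terms are:
  ⌊672/37^1⌋ = ⌊672/37⌋ = 18
(the next term ⌊672/37^2⌋ = 0, terminating the sum). Summing: v_37(672!) = 18 = 18.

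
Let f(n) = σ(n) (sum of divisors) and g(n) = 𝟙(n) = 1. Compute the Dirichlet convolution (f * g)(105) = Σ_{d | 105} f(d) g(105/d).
(σ * 𝟙)(105) = 315

Divisors of 105: [1, 3, 5, 7, 15, 21, 35, 105]. For each d | 105:
  d = 1: σ(1) · 𝟙(105/1) = 1 · 1 = 1
  d = 3: σ(3) · 𝟙(105/3) = 4 · 1 = 4
  d = 5: σ(5) · 𝟙(105/5) = 6 · 1 = 6
  d = 7: σ(7) · 𝟙(105/7) = 8 · 1 = 8
  d = 15: σ(15) · 𝟙(105/15) = 24 · 1 = 24
  d = 21: σ(21) · 𝟙(105/21) = 32 · 1 = 32
  d = 35: σ(35) · 𝟙(105/35) = 48 · 1 = 48
  d = 105: σ(105) · 𝟙(105/105) = 192 · 1 = 192
Summing: (σ * 𝟙)(105) = 1 + 4 + 6 + 8 + 24 + 32 + 48 + 192 = 315.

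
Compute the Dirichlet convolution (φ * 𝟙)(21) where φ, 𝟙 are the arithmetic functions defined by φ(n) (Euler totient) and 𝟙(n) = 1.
(φ * 𝟙)(21) = 21

Divisors of 21: [1, 3, 7, 21]. For each d | 21:
  d = 1: φ(1) · 𝟙(21/1) = 1 · 1 = 1
  d = 3: φ(3) · 𝟙(21/3) = 2 · 1 = 2
  d = 7: φ(7) · 𝟙(21/7) = 6 · 1 = 6
  d = 21: φ(21) · 𝟙(21/21) = 12 · 1 = 12
Summing: (φ * 𝟙)(21) = 1 + 2 + 6 + 12 = 21.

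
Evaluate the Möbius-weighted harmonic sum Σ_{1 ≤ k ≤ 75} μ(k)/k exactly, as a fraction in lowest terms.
Σ μ(k)/k = -7431196043498463691814948/581852579989271773580304621

Values of μ(k) for 1 ≤ k ≤ 75: μ(1) = 1, μ(2) = -1, μ(3) = -1, μ(5) = -1, μ(6) = 1, μ(7) = -1, μ(10) = 1, μ(11) = -1, μ(13) = -1, μ(14) = 1, μ(15) = 1, μ(17) = -1, μ(19) = -1, μ(21) = 1, μ(22) = 1, μ(23) = -1, μ(26) = 1, μ(29) = -1, μ(30) = -1, μ(31) = -1, μ(33) = 1, μ(34) = 1, μ(35) = 1, μ(37) = -1, μ(38) = 1, μ(39) = 1, μ(41) = -1, μ(42) = -1, μ(43) = -1, μ(46) = 1, μ(47) = -1, μ(51) = 1, μ(53) = -1, μ(55) = 1, μ(57) = 1, μ(58) = 1, μ(59) = -1, μ(61) = -1, μ(62) = 1, μ(65) = 1, μ(66) = -1, μ(67) = -1, μ(69) = 1, μ(70) = -1, μ(71) = -1, μ(73) = -1, μ(74) = 1, with μ = 0 on non-squarefree integers. Summing μ(k)/k for k where μ(k) ≠ 0 gives -7431196043498463691814948/581852579989271773580304621 ≈ -0.0128. (PNT ⟺ this sum → 0 as n → ∞.)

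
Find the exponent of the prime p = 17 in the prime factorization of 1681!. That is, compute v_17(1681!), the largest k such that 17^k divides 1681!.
v_17(1681!) = 103

Legendre's formula: v_p(n!) = Σ_{k ≥ 1} ⌊n / p^k⌋. For p = 17, n = 1681, the terms are:
  ⌊1681/17^1⌋ = ⌊1681/17⌋ = 98
  ⌊1681/17^2⌋ = ⌊1681/289⌋ = 5
(the next term ⌊1681/17^3⌋ = 0, terminating the sum). Summing: v_17(1681!) = 98 + 5 = 103.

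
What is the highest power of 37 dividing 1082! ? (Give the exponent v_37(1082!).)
v_37(1082!) = 29

Legendre's formula: v_p(n!) = Σ_{k ≥ 1} ⌊n / p^k⌋. For p = 37, n = 1082, the terms are:
  ⌊1082/37^1⌋ = ⌊1082/37⌋ = 29
(the next term ⌊1082/37^2⌋ = 0, terminating the sum). Summing: v_37(1082!) = 29 = 29.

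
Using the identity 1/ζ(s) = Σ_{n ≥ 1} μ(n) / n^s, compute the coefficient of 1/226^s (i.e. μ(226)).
μ(226) = 1

Factor n = 226 = 2 · 113. μ(n) = 0 if any exponent ≥ 2 (not squarefree); otherwise μ(n) = (−1)^{ω(n)} where ω(n) is the number of distinct prime factors. Applying: μ(226) = 1.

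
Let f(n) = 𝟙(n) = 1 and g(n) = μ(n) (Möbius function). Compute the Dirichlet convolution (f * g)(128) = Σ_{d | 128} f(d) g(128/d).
(𝟙 * μ)(128) = 0

Divisors of 128: [1, 2, 4, 8, 16, 32, 64, 128]. For each d | 128:
  d = 1: 𝟙(1) · μ(128/1) = 1 · 0 = 0
  d = 2: 𝟙(2) · μ(128/2) = 1 · 0 = 0
  d = 4: 𝟙(4) · μ(128/4) = 1 · 0 = 0
  d = 8: 𝟙(8) · μ(128/8) = 1 · 0 = 0
  d = 16: 𝟙(16) · μ(128/16) = 1 · 0 = 0
  d = 32: 𝟙(32) · μ(128/32) = 1 · 0 = 0
  d = 64: 𝟙(64) · μ(128/64) = 1 · -1 = -1
  d = 128: 𝟙(128) · μ(128/128) = 1 · 1 = 1
Summing: (𝟙 * μ)(128) = 0 + 0 + 0 + 0 + 0 + 0 + -1 + 1 = 0.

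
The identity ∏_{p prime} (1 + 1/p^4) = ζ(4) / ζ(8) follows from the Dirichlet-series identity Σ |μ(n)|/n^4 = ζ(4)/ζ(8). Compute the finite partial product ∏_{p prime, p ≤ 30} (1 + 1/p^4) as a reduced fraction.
∏ = 408418518091992985088034449701042208/378893302350878356551852293056730625

The primes p ≤ 30 are [2, 3, 5, 7, 11, 13, 17, 19, 23, 29]. For each, (1 + 1/p^4) = (p^4 + 1)/p^4. Multiplying these fractions over p ∈ [2, 3, 5, 7, 11, 13, 17, 19, 23, 29] gives 408418518091992985088034449701042208/378893302350878356551852293056730625. (In the limit P → ∞ this tends to ζ(4)/ζ(8).)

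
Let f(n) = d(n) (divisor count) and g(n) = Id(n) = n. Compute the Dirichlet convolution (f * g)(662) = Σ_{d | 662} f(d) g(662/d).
(d * Id)(662) = 1332

Divisors of 662: [1, 2, 331, 662]. For each d | 662:
  d = 1: d(1) · Id(662/1) = 1 · 662 = 662
  d = 2: d(2) · Id(662/2) = 2 · 331 = 662
  d = 331: d(331) · Id(662/331) = 2 · 2 = 4
  d = 662: d(662) · Id(662/662) = 4 · 1 = 4
Summing: (d * Id)(662) = 662 + 662 + 4 + 4 = 1332.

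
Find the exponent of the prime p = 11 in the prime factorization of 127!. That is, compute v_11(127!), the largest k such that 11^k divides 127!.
v_11(127!) = 12

Legendre's formula: v_p(n!) = Σ_{k ≥ 1} ⌊n / p^k⌋. For p = 11, n = 127, the terms are:
  ⌊127/11^1⌋ = ⌊127/11⌋ = 11
  ⌊127/11^2⌋ = ⌊127/121⌋ = 1
(the next term ⌊127/11^3⌋ = 0, terminating the sum). Summing: v_11(127!) = 11 + 1 = 12.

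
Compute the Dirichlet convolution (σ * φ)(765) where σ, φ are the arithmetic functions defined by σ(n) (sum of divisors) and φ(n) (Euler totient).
(σ * φ)(765) = 9180

Divisors of 765: [1, 3, 5, 9, 15, 17, 45, 51, 85, 153, 255, 765]. For each d | 765:
  d = 1: σ(1) · φ(765/1) = 1 · 384 = 384
  d = 3: σ(3) · φ(765/3) = 4 · 128 = 512
  d = 5: σ(5) · φ(765/5) = 6 · 96 = 576
  d = 9: σ(9) · φ(765/9) = 13 · 64 = 832
  d = 15: σ(15) · φ(765/15) = 24 · 32 = 768
  d = 17: σ(17) · φ(765/17) = 18 · 24 = 432
  d = 45: σ(45) · φ(765/45) = 78 · 16 = 1248
  d = 51: σ(51) · φ(765/51) = 72 · 8 = 576
  d = 85: σ(85) · φ(765/85) = 108 · 6 = 648
  d = 153: σ(153) · φ(765/153) = 234 · 4 = 936
  d = 255: σ(255) · φ(765/255) = 432 · 2 = 864
  d = 765: σ(765) · φ(765/765) = 1404 · 1 = 1404
Summing: (σ * φ)(765) = 384 + 512 + 576 + 832 + 768 + 432 + 1248 + 576 + 648 + 936 + 864 + 1404 = 9180.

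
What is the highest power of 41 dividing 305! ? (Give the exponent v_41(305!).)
v_41(305!) = 7

Legendre's formula: v_p(n!) = Σ_{k ≥ 1} ⌊n / p^k⌋. For p = 41, n = 305, the terms are:
  ⌊305/41^1⌋ = ⌊305/41⌋ = 7
(the next term ⌊305/41^2⌋ = 0, terminating the sum). Summing: v_41(305!) = 7 = 7.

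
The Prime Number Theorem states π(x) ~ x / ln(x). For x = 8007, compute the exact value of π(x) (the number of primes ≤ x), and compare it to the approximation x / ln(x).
π(8007) = 1007;  x/ln(x) ≈ 890.85;  relative error ≈ 11.53%.

Directly count primes up to 8007: π(8007) = 1007. The PNT approximation gives 8007/ln(8007) ≈ 8007/8.98807 ≈ 890.85. Relative error (π(x) − x/ln(x)) / π(x) ≈ 11.53%; the approximation is known to undercount slightly (Li(x) is a better estimate).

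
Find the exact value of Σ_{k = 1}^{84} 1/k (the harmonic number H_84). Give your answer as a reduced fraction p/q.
H_84 = 3681181948368536301765969745576439759/734184632222154704090370027645633600

Direct summation: H_84 = 1 + 1/2 + ... + 1/84. The least common denominator is lcm(1, ..., 84) = 8076030954443701744994070304101969600; over this denominator the numerator is 8076030954443701744994070304101969600 + 4038015477221850872497035152050984800 + 2692010318147900581664690101367323200 + 2019007738610925436248517576025492400 + 1615206190888740348998814060820393920 + 1346005159073950290832345050683661600 + 1153718707777671677856295757728852800 + 1009503869305462718124258788012746200 + 897336772715966860554896700455774400 + 807603095444370174499407030410196960 + 734184632222154704090370027645633600 + 673002579536975145416172525341830800 + 621233150341823211153390023392459200 + 576859353888835838928147878864426400 + 538402063629580116332938020273464640 + 504751934652731359062129394006373100 + 475060644379041279117298253182468800 + 448668386357983430277448350227887200 + 425054260760194828683898437057998400 + 403801547722185087249703515205098480 + 384572902592557225952098585909617600 + 367092316111077352045185013822816800 + 351131780627987032391046534960955200 + 336501289768487572708086262670915400 + 323041238177748069799762812164078784 + 310616575170911605576695011696229600 + 299112257571988953518298900151924800 + 288429676944417919464073939432213200 + 278483826015300060172209320831102400 + 269201031814790058166469010136732320 + 260517127562700056290131300132321600 + 252375967326365679531064697003186550 + 244728210740718234696790009215211200 + 237530322189520639558649126591234400 + 230743741555534335571259151545770560 + 224334193178991715138724175113943600 + 218271106876856803918758656867620800 + 212527130380097414341949218528999200 + 207077716780607737051130007797486400 + 201900773861092543624851757602549240 + 196976364742529310853513909856145600 + 192286451296278612976049292954808800 + 187814673359155854534745821025627200 + 183546158055538676022592506911408400 + 179467354543193372110979340091154880 + 175565890313993516195523267480477600 + 171830445839227696702001495831956800 + 168250644884243786354043131335457700 + 164816958253953096836613679675550400 + 161520619088874034899881406082039392 + 158353548126347093039099417727489600 + 155308287585455802788347505848114800 + 152377942536673617830076798190603200 + 149556128785994476759149450075962400 + 146836926444430940818074005529126720 + 144214838472208959732036969716106600 + 141684753586731609561299479019332800 + 139241913007650030086104660415551200 + 136881880583791554999899496679694400 + 134600515907395029083234505068366160 + 132393950072847569590066726296753600 + 130258563781350028145065650066160800 + 128190967530852408650699528636539200 + 126187983663182839765532348501593275 + 124246630068364642230678004678491840 + 122364105370359117348395004607605600 + 120537775439458234999911497076148800 + 118765161094760319779324563295617200 + 117043926875995677463682178320318400 + 115371870777767167785629575772885280 + 113746914851319742887240426818337600 + 112167096589495857569362087556971800 + 110630561019776736232795483617835200 + 109135553438428401959379328433810400 + 107680412725916023266587604054692928 + 106263565190048707170974609264499600 + 104883518888879243441481432520804800 + 103538858390303868525565003898743200 + 102228239929667110696127472203822400 + 100950386930546271812425878801274620 + 99704085857329651172766300050641600 + 98488182371264655426756954928072800 + 97301577764381948734868316916891200 + 96143225648139306488024646477404400 = 40493001432053899319425667201340837349, so H_84 = 40493001432053899319425667201340837349/8076030954443701744994070304101969600; reducing by gcd(40493001432053899319425667201340837349, 8076030954443701744994070304101969600) = 11 gives 3681181948368536301765969745576439759/734184632222154704090370027645633600 ≈ 5.01397. (The PNT-adjacent estimate ln(84) + γ ≈ 5.00803 matches within O(1/n).)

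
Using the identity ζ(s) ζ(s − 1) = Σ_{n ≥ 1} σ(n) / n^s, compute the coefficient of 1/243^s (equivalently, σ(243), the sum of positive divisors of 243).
σ(243) = 364

In the product (Σ m^0/m^s)(Σ k / k^s) = Σ (Σ_{d | n} d) / n^s, the coefficient of 1/n^s is σ(n) = Σ_{d | n} d. For n = 243, divisors are [1, 3, 9, 27, 81, 243]; summing: σ(243) = 364.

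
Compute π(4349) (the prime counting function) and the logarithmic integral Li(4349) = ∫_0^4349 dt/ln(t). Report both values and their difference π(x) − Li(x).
π(4349) = 594;  Li(4349) ≈ 607.23;  π(x) − Li(x) ≈ -13.23.

Direct count of primes ≤ 4349 gives π(4349) = 594. Numerical evaluation of the logarithmic integral gives Li(4349) ≈ 607.23. The difference π(x) − Li(x) ≈ -13.23 is typically negative for small/moderate x (Li(x) overestimates), though Littlewood's theorem shows this sign changes infinitely often.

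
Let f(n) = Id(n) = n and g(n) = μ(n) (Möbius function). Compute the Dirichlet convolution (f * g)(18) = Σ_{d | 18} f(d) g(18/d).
(Id * μ)(18) = 6

Divisors of 18: [1, 2, 3, 6, 9, 18]. For each d | 18:
  d = 1: Id(1) · μ(18/1) = 1 · 0 = 0
  d = 2: Id(2) · μ(18/2) = 2 · 0 = 0
  d = 3: Id(3) · μ(18/3) = 3 · 1 = 3
  d = 6: Id(6) · μ(18/6) = 6 · -1 = -6
  d = 9: Id(9) · μ(18/9) = 9 · -1 = -9
  d = 18: Id(18) · μ(18/18) = 18 · 1 = 18
Summing: (Id * μ)(18) = 0 + 0 + 3 + -6 + -9 + 18 = 6.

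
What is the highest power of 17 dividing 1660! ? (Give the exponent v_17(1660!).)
v_17(1660!) = 102

Legendre's formula: v_p(n!) = Σ_{k ≥ 1} ⌊n / p^k⌋. For p = 17, n = 1660, the terms are:
  ⌊1660/17^1⌋ = ⌊1660/17⌋ = 97
  ⌊1660/17^2⌋ = ⌊1660/289⌋ = 5
(the next term ⌊1660/17^3⌋ = 0, terminating the sum). Summing: v_17(1660!) = 97 + 5 = 102.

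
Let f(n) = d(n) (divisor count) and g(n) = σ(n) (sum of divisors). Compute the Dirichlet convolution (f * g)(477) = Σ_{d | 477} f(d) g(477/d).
(d * σ)(477) = 1344

Divisors of 477: [1, 3, 9, 53, 159, 477]. For each d | 477:
  d = 1: d(1) · σ(477/1) = 1 · 702 = 702
  d = 3: d(3) · σ(477/3) = 2 · 216 = 432
  d = 9: d(9) · σ(477/9) = 3 · 54 = 162
  d = 53: d(53) · σ(477/53) = 2 · 13 = 26
  d = 159: d(159) · σ(477/159) = 4 · 4 = 16
  d = 477: d(477) · σ(477/477) = 6 · 1 = 6
Summing: (d * σ)(477) = 702 + 432 + 162 + 26 + 16 + 6 = 1344.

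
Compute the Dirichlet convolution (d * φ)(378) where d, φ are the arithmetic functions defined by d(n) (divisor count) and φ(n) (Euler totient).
(d * φ)(378) = 960

Divisors of 378: [1, 2, 3, 6, 7, 9, 14, 18, 21, 27, 42, 54, 63, 126, 189, 378]. For each d | 378:
  d = 1: d(1) · φ(378/1) = 1 · 108 = 108
  d = 2: d(2) · φ(378/2) = 2 · 108 = 216
  d = 3: d(3) · φ(378/3) = 2 · 36 = 72
  d = 6: d(6) · φ(378/6) = 4 · 36 = 144
  d = 7: d(7) · φ(378/7) = 2 · 18 = 36
  d = 9: d(9) · φ(378/9) = 3 · 12 = 36
  d = 14: d(14) · φ(378/14) = 4 · 18 = 72
  d = 18: d(18) · φ(378/18) = 6 · 12 = 72
  d = 21: d(21) · φ(378/21) = 4 · 6 = 24
  d = 27: d(27) · φ(378/27) = 4 · 6 = 24
  d = 42: d(42) · φ(378/42) = 8 · 6 = 48
  d = 54: d(54) · φ(378/54) = 8 · 6 = 48
  d = 63: d(63) · φ(378/63) = 6 · 2 = 12
  d = 126: d(126) · φ(378/126) = 12 · 2 = 24
  d = 189: d(189) · φ(378/189) = 8 · 1 = 8
  d = 378: d(378) · φ(378/378) = 16 · 1 = 16
Summing: (d * φ)(378) = 108 + 216 + 72 + 144 + 36 + 36 + 72 + 72 + 24 + 24 + 48 + 48 + 12 + 24 + 8 + 16 = 960.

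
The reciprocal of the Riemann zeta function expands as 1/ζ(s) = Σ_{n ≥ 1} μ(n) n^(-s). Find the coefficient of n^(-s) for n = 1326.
μ(1326) = 1

Factor n = 1326 = 2 · 3 · 13 · 17. μ(n) = 0 if any exponent ≥ 2 (not squarefree); otherwise μ(n) = (−1)^{ω(n)} where ω(n) is the number of distinct prime factors. Applying: μ(1326) = 1.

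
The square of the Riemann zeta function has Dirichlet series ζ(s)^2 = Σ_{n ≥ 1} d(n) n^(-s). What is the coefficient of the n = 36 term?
d(36) = 9

ζ(s)^2 = (Σ 1/m^s)(Σ 1/k^s). The coefficient of 1/n^s in the product is the number of ordered pairs (m, k) with mk = n, which equals d(n). For n = 36, divisors are [1, 2, 3, 4, 6, 9, 12, 18, 36], so d(36) = 9.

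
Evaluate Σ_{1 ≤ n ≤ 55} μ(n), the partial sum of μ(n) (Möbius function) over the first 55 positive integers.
Σ_{n ≤ 55} μ(n) = -2

Compute μ(n) for each 1 ≤ n ≤ 55: μ(1) = 1, μ(2) = -1, μ(3) = -1, μ(4) = 0, μ(5) = -1, μ(6) = 1, μ(7) = -1, μ(8) = 0, μ(9) = 0, μ(10) = 1, μ(11) = -1, μ(12) = 0, μ(13) = -1, μ(14) = 1, μ(15) = 1, μ(16) = 0, μ(17) = -1, μ(18) = 0, μ(19) = -1, μ(20) = 0, μ(21) = 1, μ(22) = 1, μ(23) = -1, μ(24) = 0, μ(25) = 0, μ(26) = 1, μ(27) = 0, μ(28) = 0, μ(29) = -1, μ(30) = -1, μ(31) = -1, μ(32) = 0, μ(33) = 1, μ(34) = 1, μ(35) = 1, μ(36) = 0, μ(37) = -1, μ(38) = 1, μ(39) = 1, μ(40) = 0, μ(41) = -1, μ(42) = -1, μ(43) = -1, μ(44) = 0, μ(45) = 0, μ(46) = 1, μ(47) = -1, μ(48) = 0, μ(49) = 0, μ(50) = 0, μ(51) = 1, μ(52) = 0, μ(53) = -1, μ(54) = 0, μ(55) = 1. Summing all 55 values: -2. (Mertens function M(x) = Σ_{n ≤ x} μ(n); on average M(x) should be small (PNT ⟺ M(x) = o(x)).)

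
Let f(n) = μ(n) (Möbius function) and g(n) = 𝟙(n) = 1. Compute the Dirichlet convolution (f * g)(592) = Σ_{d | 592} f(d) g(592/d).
(μ * 𝟙)(592) = 0

Divisors of 592: [1, 2, 4, 8, 16, 37, 74, 148, 296, 592]. For each d | 592:
  d = 1: μ(1) · 𝟙(592/1) = 1 · 1 = 1
  d = 2: μ(2) · 𝟙(592/2) = -1 · 1 = -1
  d = 4: μ(4) · 𝟙(592/4) = 0 · 1 = 0
  d = 8: μ(8) · 𝟙(592/8) = 0 · 1 = 0
  d = 16: μ(16) · 𝟙(592/16) = 0 · 1 = 0
  d = 37: μ(37) · 𝟙(592/37) = -1 · 1 = -1
  d = 74: μ(74) · 𝟙(592/74) = 1 · 1 = 1
  d = 148: μ(148) · 𝟙(592/148) = 0 · 1 = 0
  d = 296: μ(296) · 𝟙(592/296) = 0 · 1 = 0
  d = 592: μ(592) · 𝟙(592/592) = 0 · 1 = 0
Summing: (μ * 𝟙)(592) = 1 + -1 + 0 + 0 + 0 + -1 + 1 + 0 + 0 + 0 = 0.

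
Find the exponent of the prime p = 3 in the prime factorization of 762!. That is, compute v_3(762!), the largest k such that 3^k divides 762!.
v_3(762!) = 379

Legendre's formula: v_p(n!) = Σ_{k ≥ 1} ⌊n / p^k⌋. For p = 3, n = 762, the terms are:
  ⌊762/3^1⌋ = ⌊762/3⌋ = 254
  ⌊762/3^2⌋ = ⌊762/9⌋ = 84
  ⌊762/3^3⌋ = ⌊762/27⌋ = 28
  ⌊762/3^4⌋ = ⌊762/81⌋ = 9
  ⌊762/3^5⌋ = ⌊762/243⌋ = 3
  ⌊762/3^6⌋ = ⌊762/729⌋ = 1
(the next term ⌊762/3^7⌋ = 0, terminating the sum). Summing: v_3(762!) = 254 + 84 + 28 + 9 + 3 + 1 = 379.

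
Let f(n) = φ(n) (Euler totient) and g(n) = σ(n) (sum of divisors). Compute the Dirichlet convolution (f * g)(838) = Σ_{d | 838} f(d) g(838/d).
(φ * σ)(838) = 3352

Divisors of 838: [1, 2, 419, 838]. For each d | 838:
  d = 1: φ(1) · σ(838/1) = 1 · 1260 = 1260
  d = 2: φ(2) · σ(838/2) = 1 · 420 = 420
  d = 419: φ(419) · σ(838/419) = 418 · 3 = 1254
  d = 838: φ(838) · σ(838/838) = 418 · 1 = 418
Summing: (φ * σ)(838) = 1260 + 420 + 1254 + 418 = 3352.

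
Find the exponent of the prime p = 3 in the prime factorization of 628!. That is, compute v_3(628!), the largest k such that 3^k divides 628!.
v_3(628!) = 310

Legendre's formula: v_p(n!) = Σ_{k ≥ 1} ⌊n / p^k⌋. For p = 3, n = 628, the terms are:
  ⌊628/3^1⌋ = ⌊628/3⌋ = 209
  ⌊628/3^2⌋ = ⌊628/9⌋ = 69
  ⌊628/3^3⌋ = ⌊628/27⌋ = 23
  ⌊628/3^4⌋ = ⌊628/81⌋ = 7
  ⌊628/3^5⌋ = ⌊628/243⌋ = 2
(the next term ⌊628/3^6⌋ = 0, terminating the sum). Summing: v_3(628!) = 209 + 69 + 23 + 7 + 2 = 310.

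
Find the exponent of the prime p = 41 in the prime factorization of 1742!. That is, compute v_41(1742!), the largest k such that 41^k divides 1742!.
v_41(1742!) = 43

Legendre's formula: v_p(n!) = Σ_{k ≥ 1} ⌊n / p^k⌋. For p = 41, n = 1742, the terms are:
  ⌊1742/41^1⌋ = ⌊1742/41⌋ = 42
  ⌊1742/41^2⌋ = ⌊1742/1681⌋ = 1
(the next term ⌊1742/41^3⌋ = 0, terminating the sum). Summing: v_41(1742!) = 42 + 1 = 43.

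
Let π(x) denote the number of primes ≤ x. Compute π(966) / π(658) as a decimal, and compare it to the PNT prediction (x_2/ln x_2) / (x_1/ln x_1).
π(966)/π(658) = 162/119 ≈ 1.3613;  PNT prediction ≈ 1.3861.

π(658) = 119 and π(966) = 162, so π(966)/π(658) ≈ 1.3613. The PNT-predicted ratio is (966/ln(966)) / (658/ln(658)) ≈ 1.3861. The two agree to within a few percent, as expected.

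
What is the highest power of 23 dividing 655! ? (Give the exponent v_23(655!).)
v_23(655!) = 29

Legendre's formula: v_p(n!) = Σ_{k ≥ 1} ⌊n / p^k⌋. For p = 23, n = 655, the terms are:
  ⌊655/23^1⌋ = ⌊655/23⌋ = 28
  ⌊655/23^2⌋ = ⌊655/529⌋ = 1
(the next term ⌊655/23^3⌋ = 0, terminating the sum). Summing: v_23(655!) = 28 + 1 = 29.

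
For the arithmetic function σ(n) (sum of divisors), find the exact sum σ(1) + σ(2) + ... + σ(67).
Σ_{n ≤ 67} σ(n) = 3699

Compute σ(n) for each 1 ≤ n ≤ 67: σ(1) = 1, σ(2) = 3, σ(3) = 4, σ(4) = 7, σ(5) = 6, σ(6) = 12, σ(7) = 8, σ(8) = 15, σ(9) = 13, σ(10) = 18, σ(11) = 12, σ(12) = 28, σ(13) = 14, σ(14) = 24, σ(15) = 24, σ(16) = 31, σ(17) = 18, σ(18) = 39, σ(19) = 20, σ(20) = 42, σ(21) = 32, σ(22) = 36, σ(23) = 24, σ(24) = 60, σ(25) = 31, σ(26) = 42, σ(27) = 40, σ(28) = 56, σ(29) = 30, σ(30) = 72, σ(31) = 32, σ(32) = 63, σ(33) = 48, σ(34) = 54, σ(35) = 48, σ(36) = 91, σ(37) = 38, σ(38) = 60, σ(39) = 56, σ(40) = 90, σ(41) = 42, σ(42) = 96, σ(43) = 44, σ(44) = 84, σ(45) = 78, σ(46) = 72, σ(47) = 48, σ(48) = 124, σ(49) = 57, σ(50) = 93, σ(51) = 72, σ(52) = 98, σ(53) = 54, σ(54) = 120, σ(55) = 72, σ(56) = 120, σ(57) = 80, σ(58) = 90, σ(59) = 60, σ(60) = 168, σ(61) = 62, σ(62) = 96, σ(63) = 104, σ(64) = 127, σ(65) = 84, σ(66) = 144, σ(67) = 68. Summing all 67 values: 3699. (Average order: Σ_{n ≤ x} σ(n) ~ (π²/12) x². For x = 67, (π²/12)·67² ≈ 3692.05.)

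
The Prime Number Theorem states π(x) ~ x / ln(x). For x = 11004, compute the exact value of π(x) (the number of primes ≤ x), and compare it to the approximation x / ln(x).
π(11004) = 1336;  x/ln(x) ≈ 1182.46;  relative error ≈ 11.49%.

Directly count primes up to 11004: π(11004) = 1336. The PNT approximation gives 11004/ln(11004) ≈ 11004/9.30601 ≈ 1182.46. Relative error (π(x) − x/ln(x)) / π(x) ≈ 11.49%; the approximation is known to undercount slightly (Li(x) is a better estimate).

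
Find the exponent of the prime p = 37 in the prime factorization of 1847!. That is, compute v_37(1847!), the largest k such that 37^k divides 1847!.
v_37(1847!) = 50

Legendre's formula: v_p(n!) = Σ_{k ≥ 1} ⌊n / p^k⌋. For p = 37, n = 1847, the terms are:
  ⌊1847/37^1⌋ = ⌊1847/37⌋ = 49
  ⌊1847/37^2⌋ = ⌊1847/1369⌋ = 1
(the next term ⌊1847/37^3⌋ = 0, terminating the sum). Summing: v_37(1847!) = 49 + 1 = 50.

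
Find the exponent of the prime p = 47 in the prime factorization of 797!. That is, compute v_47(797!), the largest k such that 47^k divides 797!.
v_47(797!) = 16

Legendre's formula: v_p(n!) = Σ_{k ≥ 1} ⌊n / p^k⌋. For p = 47, n = 797, the terms are:
  ⌊797/47^1⌋ = ⌊797/47⌋ = 16
(the next term ⌊797/47^2⌋ = 0, terminating the sum). Summing: v_47(797!) = 16 = 16.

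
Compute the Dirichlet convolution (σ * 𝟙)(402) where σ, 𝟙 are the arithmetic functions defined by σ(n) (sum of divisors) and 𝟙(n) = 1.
(σ * 𝟙)(402) = 1380

Divisors of 402: [1, 2, 3, 6, 67, 134, 201, 402]. For each d | 402:
  d = 1: σ(1) · 𝟙(402/1) = 1 · 1 = 1
  d = 2: σ(2) · 𝟙(402/2) = 3 · 1 = 3
  d = 3: σ(3) · 𝟙(402/3) = 4 · 1 = 4
  d = 6: σ(6) · 𝟙(402/6) = 12 · 1 = 12
  d = 67: σ(67) · 𝟙(402/67) = 68 · 1 = 68
  d = 134: σ(134) · 𝟙(402/134) = 204 · 1 = 204
  d = 201: σ(201) · 𝟙(402/201) = 272 · 1 = 272
  d = 402: σ(402) · 𝟙(402/402) = 816 · 1 = 816
Summing: (σ * 𝟙)(402) = 1 + 3 + 4 + 12 + 68 + 204 + 272 + 816 = 1380.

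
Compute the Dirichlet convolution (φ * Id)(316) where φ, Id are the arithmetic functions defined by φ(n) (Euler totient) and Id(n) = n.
(φ * Id)(316) = 1256

Divisors of 316: [1, 2, 4, 79, 158, 316]. For each d | 316:
  d = 1: φ(1) · Id(316/1) = 1 · 316 = 316
  d = 2: φ(2) · Id(316/2) = 1 · 158 = 158
  d = 4: φ(4) · Id(316/4) = 2 · 79 = 158
  d = 79: φ(79) · Id(316/79) = 78 · 4 = 312
  d = 158: φ(158) · Id(316/158) = 78 · 2 = 156
  d = 316: φ(316) · Id(316/316) = 156 · 1 = 156
Summing: (φ * Id)(316) = 316 + 158 + 158 + 312 + 156 + 156 = 1256.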